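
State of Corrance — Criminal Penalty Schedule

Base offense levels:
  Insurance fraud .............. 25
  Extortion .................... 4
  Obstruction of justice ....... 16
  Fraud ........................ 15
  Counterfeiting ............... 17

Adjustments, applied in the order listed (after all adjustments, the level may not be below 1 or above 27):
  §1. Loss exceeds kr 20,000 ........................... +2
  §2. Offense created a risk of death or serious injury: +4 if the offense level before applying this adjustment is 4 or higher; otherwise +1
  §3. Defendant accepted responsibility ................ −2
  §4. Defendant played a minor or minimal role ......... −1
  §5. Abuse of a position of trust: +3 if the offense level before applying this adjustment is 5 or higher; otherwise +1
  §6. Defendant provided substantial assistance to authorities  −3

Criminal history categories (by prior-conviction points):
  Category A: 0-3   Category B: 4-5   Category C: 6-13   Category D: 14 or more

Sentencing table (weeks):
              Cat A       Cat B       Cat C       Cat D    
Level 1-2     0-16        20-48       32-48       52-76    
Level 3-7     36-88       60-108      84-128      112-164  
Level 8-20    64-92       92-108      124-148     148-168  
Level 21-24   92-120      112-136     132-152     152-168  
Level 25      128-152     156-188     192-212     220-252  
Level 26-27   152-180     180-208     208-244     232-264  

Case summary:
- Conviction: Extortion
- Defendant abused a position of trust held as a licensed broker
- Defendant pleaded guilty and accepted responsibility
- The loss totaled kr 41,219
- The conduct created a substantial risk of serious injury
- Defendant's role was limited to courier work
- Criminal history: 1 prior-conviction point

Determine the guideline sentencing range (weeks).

Base offense level for extortion: 4.
§1 applies: 4 + 2 = 6.
§2 applies (level before this adjustment is 6 ≥ 4, so +4): 6 + 4 = 10.
§3 applies: 10 − 2 = 8.
§4 applies: 8 − 1 = 7.
§5 applies (level before this adjustment is 7 ≥ 5, so +3): 7 + 3 = 10.
Final offense level: 10.
Criminal history: 1 prior point → Category A (0-3).
Level 10 falls in the 8-20 band.
Grid: Level 8-20 × Category A = 64-92 weeks.

64-92 weeks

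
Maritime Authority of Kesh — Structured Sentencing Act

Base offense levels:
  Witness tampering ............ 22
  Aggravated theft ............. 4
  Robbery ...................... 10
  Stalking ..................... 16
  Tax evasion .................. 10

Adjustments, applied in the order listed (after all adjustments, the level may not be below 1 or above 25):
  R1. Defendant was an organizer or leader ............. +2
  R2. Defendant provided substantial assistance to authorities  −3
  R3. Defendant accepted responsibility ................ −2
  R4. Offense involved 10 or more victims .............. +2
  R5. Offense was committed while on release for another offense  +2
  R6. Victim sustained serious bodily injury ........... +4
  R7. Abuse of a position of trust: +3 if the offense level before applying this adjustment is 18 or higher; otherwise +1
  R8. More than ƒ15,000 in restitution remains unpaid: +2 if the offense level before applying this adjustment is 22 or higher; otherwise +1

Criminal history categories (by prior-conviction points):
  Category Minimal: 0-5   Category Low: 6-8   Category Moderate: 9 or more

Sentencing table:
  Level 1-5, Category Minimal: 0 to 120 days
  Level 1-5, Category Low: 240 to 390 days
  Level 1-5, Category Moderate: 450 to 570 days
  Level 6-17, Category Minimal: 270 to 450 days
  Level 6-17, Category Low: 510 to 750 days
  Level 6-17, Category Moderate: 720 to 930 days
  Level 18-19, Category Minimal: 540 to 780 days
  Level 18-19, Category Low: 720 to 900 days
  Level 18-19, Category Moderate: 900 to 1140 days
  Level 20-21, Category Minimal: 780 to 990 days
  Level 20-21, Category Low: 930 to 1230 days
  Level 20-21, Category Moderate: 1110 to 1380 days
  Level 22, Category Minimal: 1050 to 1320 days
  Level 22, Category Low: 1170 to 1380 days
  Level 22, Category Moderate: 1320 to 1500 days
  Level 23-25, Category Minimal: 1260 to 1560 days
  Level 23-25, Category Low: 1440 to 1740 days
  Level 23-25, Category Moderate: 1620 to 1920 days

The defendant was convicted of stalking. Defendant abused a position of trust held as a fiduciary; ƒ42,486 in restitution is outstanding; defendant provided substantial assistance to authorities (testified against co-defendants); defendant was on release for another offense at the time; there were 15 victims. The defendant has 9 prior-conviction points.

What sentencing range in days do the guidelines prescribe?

900-1140 days

Base offense level for stalking: 16.
R1 does not apply.
R2 applies: 16 − 3 = 13.
R3 does not apply.
R4 applies: 13 + 2 = 15.
R5 applies: 15 + 2 = 17.
R6 does not apply.
R7 applies (level before this adjustment is 17 < 18, so +1): 17 + 1 = 18.
R8 applies (level before this adjustment is 18 < 22, so +1): 18 + 1 = 19.
Final offense level: 19.
Criminal history: 9 prior points → Category Moderate (9+).
Level 19 falls in the 18-19 band.
Grid: Level 18-19 × Category Moderate = 900-1140 days.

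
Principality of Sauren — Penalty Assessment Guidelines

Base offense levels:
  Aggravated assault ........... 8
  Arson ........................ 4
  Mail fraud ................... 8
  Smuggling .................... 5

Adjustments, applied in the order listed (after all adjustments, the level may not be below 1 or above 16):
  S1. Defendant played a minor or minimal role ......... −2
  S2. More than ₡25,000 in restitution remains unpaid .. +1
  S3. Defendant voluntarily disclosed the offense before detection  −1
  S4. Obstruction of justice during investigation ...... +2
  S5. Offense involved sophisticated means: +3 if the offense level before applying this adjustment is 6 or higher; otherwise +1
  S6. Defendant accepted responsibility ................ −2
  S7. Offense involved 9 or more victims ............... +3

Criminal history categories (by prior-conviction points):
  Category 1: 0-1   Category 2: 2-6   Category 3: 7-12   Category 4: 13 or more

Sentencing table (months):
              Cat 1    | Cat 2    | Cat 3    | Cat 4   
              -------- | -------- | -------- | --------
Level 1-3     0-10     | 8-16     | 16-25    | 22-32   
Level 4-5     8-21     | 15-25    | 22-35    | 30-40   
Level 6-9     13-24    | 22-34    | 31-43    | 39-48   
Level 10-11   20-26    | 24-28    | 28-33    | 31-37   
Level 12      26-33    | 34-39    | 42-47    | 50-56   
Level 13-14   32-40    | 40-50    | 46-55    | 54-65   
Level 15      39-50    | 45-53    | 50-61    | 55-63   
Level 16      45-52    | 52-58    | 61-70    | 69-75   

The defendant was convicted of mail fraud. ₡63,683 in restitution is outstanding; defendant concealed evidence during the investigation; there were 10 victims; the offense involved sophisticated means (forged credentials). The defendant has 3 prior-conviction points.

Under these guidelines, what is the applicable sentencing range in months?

Base offense level for mail fraud: 8.
S2 applies: 8 + 1 = 9.
S3 does not apply.
S4 applies: 9 + 2 = 11.
S5 applies (level before this adjustment is 11 ≥ 6, so +3): 11 + 3 = 14.
S6 does not apply.
S7 applies: 14 + 3 = 17.
Level 17 exceeds the maximum of 16; capped at 16.
Final offense level: 16.
Criminal history: 3 prior points → Category 2 (2-6).
Level 16 falls in the 16 band.
Grid: Level 16 × Category 2 = 52-58 months.

52-58 months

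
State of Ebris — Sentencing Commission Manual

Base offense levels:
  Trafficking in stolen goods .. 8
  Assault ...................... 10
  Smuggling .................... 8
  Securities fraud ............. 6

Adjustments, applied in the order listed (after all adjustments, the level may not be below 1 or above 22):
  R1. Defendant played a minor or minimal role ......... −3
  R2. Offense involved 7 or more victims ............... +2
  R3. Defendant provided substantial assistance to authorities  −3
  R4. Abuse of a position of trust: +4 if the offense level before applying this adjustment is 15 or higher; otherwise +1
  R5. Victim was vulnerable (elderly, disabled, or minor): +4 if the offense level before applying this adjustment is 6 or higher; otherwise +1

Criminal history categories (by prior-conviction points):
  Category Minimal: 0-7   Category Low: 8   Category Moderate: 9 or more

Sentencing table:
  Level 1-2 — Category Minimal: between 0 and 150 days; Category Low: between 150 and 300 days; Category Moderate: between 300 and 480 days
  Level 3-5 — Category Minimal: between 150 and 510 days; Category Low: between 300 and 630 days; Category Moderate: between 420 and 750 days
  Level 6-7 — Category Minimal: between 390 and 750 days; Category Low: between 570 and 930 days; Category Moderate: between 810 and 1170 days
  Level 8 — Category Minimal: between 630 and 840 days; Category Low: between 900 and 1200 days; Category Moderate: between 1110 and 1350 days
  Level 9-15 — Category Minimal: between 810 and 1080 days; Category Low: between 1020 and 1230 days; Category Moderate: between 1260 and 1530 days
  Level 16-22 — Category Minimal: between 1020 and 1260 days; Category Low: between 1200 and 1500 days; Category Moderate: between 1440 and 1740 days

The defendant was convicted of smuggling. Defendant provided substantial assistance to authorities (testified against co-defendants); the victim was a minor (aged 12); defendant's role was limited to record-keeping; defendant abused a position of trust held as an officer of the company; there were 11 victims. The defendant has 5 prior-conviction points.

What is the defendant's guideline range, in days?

390-750 days

Base offense level for smuggling: 8.
R1 applies: 8 − 3 = 5.
R2 applies: 5 + 2 = 7.
R3 applies: 7 − 3 = 4.
R4 applies (level before this adjustment is 4 < 15, so +1): 4 + 1 = 5.
R5 applies (level before this adjustment is 5 < 6, so +1): 5 + 1 = 6.
Final offense level: 6.
Criminal history: 5 prior points → Category Minimal (0-7).
Level 6 falls in the 6-7 band.
Grid: Level 6-7 × Category Minimal = 390-750 days.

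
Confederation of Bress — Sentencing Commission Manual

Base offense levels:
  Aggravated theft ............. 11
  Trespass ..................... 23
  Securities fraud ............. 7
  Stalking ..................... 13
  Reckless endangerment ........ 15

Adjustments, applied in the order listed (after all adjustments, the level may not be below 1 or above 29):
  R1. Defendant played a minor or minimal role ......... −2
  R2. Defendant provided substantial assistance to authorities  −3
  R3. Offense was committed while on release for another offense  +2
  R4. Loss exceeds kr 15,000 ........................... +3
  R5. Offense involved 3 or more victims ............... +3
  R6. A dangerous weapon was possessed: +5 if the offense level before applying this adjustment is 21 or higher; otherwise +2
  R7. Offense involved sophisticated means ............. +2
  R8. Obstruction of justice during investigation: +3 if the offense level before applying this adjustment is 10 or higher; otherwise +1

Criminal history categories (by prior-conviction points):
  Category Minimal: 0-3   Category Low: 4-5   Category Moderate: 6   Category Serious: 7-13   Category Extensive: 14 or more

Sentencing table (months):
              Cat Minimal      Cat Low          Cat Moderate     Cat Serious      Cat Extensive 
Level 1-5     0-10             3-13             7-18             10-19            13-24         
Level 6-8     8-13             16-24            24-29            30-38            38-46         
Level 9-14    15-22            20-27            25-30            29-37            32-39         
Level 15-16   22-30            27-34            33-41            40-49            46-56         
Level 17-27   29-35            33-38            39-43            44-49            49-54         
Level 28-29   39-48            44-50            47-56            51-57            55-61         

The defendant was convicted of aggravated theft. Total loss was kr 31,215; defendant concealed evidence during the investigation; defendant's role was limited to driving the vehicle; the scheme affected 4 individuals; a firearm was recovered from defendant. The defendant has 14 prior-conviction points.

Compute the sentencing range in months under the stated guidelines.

Base offense level for aggravated theft: 11.
R1 applies: 11 − 2 = 9.
R4 applies: 9 + 3 = 12.
R5 applies: 12 + 3 = 15.
R6 applies (level before this adjustment is 15 < 21, so +2): 15 + 2 = 17.
R8 applies (level before this adjustment is 17 ≥ 10, so +3): 17 + 3 = 20.
Final offense level: 20.
Criminal history: 14 prior points → Category Extensive (14+).
Level 20 falls in the 17-27 band.
Grid: Level 17-27 × Category Extensive = 49-54 months.

49-54 months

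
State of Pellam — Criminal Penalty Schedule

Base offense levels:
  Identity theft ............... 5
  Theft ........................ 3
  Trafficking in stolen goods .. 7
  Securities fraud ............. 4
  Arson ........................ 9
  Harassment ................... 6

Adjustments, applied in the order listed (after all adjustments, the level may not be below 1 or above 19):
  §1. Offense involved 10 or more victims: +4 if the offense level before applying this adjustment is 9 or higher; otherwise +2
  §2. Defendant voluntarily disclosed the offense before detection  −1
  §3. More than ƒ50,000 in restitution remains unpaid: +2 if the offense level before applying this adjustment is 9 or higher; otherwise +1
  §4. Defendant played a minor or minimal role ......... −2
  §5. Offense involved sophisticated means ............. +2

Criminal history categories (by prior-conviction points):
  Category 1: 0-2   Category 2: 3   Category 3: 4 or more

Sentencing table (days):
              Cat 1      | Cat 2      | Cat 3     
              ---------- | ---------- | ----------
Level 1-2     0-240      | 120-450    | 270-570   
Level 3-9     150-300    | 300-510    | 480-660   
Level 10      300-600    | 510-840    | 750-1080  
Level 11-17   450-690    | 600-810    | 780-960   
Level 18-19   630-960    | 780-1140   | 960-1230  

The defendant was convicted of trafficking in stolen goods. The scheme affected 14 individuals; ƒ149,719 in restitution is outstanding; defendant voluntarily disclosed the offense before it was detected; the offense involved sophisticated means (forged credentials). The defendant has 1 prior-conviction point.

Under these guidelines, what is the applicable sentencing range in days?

Base offense level for trafficking in stolen goods: 7.
§1 applies (level before this adjustment is 7 < 9, so +2): 7 + 2 = 9.
§2 applies: 9 − 1 = 8.
§3 applies (level before this adjustment is 8 < 9, so +1): 8 + 1 = 9.
§4 does not apply.
§5 applies: 9 + 2 = 11.
Final offense level: 11.
Criminal history: 1 prior point → Category 1 (0-2).
Level 11 falls in the 11-17 band.
Grid: Level 11-17 × Category 1 = 450-690 days.

450-690 days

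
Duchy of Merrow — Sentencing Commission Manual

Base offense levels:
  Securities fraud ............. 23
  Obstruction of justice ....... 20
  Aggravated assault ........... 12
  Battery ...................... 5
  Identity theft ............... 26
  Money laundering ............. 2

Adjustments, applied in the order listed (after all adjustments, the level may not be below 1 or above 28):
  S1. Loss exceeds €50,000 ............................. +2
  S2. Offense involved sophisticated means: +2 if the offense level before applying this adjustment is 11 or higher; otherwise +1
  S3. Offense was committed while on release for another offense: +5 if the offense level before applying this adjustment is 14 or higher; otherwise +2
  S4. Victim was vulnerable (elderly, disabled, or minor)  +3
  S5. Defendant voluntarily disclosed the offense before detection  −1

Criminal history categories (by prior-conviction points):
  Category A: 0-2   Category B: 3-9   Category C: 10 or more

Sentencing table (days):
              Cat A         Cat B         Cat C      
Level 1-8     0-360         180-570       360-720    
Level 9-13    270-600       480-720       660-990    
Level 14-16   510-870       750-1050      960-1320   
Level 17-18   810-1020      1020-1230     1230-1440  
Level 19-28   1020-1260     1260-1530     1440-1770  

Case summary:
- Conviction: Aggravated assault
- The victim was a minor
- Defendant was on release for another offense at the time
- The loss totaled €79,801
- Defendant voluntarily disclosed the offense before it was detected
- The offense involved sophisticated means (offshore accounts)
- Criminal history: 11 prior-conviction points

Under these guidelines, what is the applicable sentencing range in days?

Base offense level for aggravated assault: 12.
S1 applies: 12 + 2 = 14.
S2 applies (level before this adjustment is 14 ≥ 11, so +2): 14 + 2 = 16.
S3 applies (level before this adjustment is 16 ≥ 14, so +5): 16 + 5 = 21.
S4 applies: 21 + 3 = 24.
S5 applies: 24 − 1 = 23.
Final offense level: 23.
Criminal history: 11 prior points → Category C (10+).
Level 23 falls in the 19-28 band.
Grid: Level 19-28 × Category C = 1440-1770 days.

1440-1770 days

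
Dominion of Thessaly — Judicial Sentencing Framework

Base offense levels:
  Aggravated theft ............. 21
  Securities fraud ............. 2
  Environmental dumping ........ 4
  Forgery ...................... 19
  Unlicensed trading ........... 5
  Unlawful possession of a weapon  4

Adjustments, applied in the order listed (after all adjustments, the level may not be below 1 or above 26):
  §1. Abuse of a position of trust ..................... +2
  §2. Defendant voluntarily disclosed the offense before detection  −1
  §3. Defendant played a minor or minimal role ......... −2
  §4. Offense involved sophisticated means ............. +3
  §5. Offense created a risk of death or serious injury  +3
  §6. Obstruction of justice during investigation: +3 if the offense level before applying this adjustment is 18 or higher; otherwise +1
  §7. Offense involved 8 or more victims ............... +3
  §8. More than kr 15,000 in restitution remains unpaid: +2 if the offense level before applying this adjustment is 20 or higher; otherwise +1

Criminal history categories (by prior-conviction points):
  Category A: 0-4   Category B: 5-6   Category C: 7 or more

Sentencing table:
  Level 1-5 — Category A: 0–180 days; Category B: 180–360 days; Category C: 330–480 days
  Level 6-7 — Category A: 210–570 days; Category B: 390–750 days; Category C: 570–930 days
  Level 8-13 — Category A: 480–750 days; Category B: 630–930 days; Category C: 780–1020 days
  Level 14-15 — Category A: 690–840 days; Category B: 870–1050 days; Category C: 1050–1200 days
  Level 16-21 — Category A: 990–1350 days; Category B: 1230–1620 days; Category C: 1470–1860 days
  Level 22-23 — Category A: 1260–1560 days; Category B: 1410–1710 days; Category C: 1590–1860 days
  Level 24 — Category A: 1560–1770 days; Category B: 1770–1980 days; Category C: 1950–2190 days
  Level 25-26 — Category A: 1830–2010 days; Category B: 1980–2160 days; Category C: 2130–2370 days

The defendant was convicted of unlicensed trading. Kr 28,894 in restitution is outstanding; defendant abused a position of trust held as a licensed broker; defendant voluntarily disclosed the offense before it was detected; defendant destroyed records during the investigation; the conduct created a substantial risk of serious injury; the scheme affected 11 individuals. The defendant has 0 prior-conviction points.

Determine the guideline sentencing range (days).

690-840 days

Base offense level for unlicensed trading: 5.
§1 applies: 5 + 2 = 7.
§2 applies: 7 − 1 = 6.
§5 applies: 6 + 3 = 9.
§6 applies (level before this adjustment is 9 < 18, so +1): 9 + 1 = 10.
§7 applies: 10 + 3 = 13.
§8 applies (level before this adjustment is 13 < 20, so +1): 13 + 1 = 14.
Final offense level: 14.
Criminal history: 0 prior points → Category A (0-4).
Level 14 falls in the 14-15 band.
Grid: Level 14-15 × Category A = 690-840 days.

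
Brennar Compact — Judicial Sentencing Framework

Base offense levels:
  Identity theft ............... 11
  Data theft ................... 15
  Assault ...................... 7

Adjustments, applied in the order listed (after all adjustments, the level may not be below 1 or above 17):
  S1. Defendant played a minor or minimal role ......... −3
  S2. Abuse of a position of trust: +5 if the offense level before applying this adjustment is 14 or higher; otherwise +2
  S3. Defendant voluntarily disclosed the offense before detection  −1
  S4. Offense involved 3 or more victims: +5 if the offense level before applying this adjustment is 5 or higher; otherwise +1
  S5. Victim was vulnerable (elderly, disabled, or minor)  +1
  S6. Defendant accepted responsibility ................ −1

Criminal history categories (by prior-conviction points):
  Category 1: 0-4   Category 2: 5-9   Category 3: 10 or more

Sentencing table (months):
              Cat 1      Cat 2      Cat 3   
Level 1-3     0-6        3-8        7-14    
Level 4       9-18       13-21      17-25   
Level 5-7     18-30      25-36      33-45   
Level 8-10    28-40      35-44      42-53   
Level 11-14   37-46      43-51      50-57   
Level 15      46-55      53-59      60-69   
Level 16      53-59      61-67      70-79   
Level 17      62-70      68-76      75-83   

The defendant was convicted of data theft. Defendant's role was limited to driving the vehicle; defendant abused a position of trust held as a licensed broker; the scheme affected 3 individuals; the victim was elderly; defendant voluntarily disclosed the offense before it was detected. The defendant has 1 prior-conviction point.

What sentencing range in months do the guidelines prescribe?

Base offense level for data theft: 15.
S1 applies: 15 − 3 = 12.
S2 applies (level before this adjustment is 12 < 14, so +2): 12 + 2 = 14.
S3 applies: 14 − 1 = 13.
S4 applies (level before this adjustment is 13 ≥ 5, so +5): 13 + 5 = 18.
S5 applies: 18 + 1 = 19.
Level 19 exceeds the maximum of 17; capped at 17.
Final offense level: 17.
Criminal history: 1 prior point → Category 1 (0-4).
Level 17 falls in the 17 band.
Grid: Level 17 × Category 1 = 62-70 months.

62-70 months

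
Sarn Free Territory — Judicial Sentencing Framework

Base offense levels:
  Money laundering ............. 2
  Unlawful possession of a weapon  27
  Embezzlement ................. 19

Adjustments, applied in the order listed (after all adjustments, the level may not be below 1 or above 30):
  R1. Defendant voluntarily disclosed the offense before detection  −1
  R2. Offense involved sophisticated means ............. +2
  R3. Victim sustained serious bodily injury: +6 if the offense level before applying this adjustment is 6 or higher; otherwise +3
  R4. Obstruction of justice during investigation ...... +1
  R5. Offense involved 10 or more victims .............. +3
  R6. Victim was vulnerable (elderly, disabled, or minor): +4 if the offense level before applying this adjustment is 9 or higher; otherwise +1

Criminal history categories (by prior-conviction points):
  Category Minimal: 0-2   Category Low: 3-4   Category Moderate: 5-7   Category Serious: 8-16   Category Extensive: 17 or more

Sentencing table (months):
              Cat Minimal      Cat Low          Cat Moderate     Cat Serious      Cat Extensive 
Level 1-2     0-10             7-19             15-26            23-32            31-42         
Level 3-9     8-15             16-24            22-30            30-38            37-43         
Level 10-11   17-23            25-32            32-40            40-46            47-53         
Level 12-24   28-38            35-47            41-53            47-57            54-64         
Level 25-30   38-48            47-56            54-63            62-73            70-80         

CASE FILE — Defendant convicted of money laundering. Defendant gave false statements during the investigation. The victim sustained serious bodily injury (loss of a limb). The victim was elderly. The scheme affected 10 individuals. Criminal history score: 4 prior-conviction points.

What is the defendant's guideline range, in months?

Base offense level for money laundering: 2.
R1 does not apply.
R2 does not apply.
R3 applies (level before this adjustment is 2 < 6, so +3): 2 + 3 = 5.
R4 applies: 5 + 1 = 6.
R5 applies: 6 + 3 = 9.
R6 applies (level before this adjustment is 9 ≥ 9, so +4): 9 + 4 = 13.
Final offense level: 13.
Criminal history: 4 prior points → Category Low (3-4).
Level 13 falls in the 12-24 band.
Grid: Level 12-24 × Category Low = 35-47 months.

35-47 months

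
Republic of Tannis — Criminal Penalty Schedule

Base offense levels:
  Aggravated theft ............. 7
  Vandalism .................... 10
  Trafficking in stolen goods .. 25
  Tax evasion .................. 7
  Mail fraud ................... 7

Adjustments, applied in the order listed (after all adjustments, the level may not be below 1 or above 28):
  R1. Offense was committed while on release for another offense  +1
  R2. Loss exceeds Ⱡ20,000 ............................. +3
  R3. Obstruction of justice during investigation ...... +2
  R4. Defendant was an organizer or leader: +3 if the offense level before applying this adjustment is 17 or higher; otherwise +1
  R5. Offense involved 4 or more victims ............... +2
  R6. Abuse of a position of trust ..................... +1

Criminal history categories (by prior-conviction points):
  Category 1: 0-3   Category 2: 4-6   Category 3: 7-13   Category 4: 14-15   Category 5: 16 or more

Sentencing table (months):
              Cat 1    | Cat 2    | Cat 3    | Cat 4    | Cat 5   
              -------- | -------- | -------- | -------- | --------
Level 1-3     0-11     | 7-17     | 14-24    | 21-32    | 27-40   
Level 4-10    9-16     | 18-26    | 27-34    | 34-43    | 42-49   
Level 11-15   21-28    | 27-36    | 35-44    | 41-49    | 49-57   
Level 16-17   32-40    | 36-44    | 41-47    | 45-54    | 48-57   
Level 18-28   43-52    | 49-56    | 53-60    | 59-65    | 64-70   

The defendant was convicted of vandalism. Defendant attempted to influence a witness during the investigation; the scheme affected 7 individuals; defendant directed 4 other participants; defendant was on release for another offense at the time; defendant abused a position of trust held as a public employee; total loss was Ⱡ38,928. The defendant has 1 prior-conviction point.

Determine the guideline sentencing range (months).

Base offense level for vandalism: 10.
R1 applies: 10 + 1 = 11.
R2 applies: 11 + 3 = 14.
R3 applies: 14 + 2 = 16.
R4 applies (level before this adjustment is 16 < 17, so +1): 16 + 1 = 17.
R5 applies: 17 + 2 = 19.
R6 applies: 19 + 1 = 20.
Final offense level: 20.
Criminal history: 1 prior point → Category 1 (0-3).
Level 20 falls in the 18-28 band.
Grid: Level 18-28 × Category 1 = 43-52 months.

43-52 months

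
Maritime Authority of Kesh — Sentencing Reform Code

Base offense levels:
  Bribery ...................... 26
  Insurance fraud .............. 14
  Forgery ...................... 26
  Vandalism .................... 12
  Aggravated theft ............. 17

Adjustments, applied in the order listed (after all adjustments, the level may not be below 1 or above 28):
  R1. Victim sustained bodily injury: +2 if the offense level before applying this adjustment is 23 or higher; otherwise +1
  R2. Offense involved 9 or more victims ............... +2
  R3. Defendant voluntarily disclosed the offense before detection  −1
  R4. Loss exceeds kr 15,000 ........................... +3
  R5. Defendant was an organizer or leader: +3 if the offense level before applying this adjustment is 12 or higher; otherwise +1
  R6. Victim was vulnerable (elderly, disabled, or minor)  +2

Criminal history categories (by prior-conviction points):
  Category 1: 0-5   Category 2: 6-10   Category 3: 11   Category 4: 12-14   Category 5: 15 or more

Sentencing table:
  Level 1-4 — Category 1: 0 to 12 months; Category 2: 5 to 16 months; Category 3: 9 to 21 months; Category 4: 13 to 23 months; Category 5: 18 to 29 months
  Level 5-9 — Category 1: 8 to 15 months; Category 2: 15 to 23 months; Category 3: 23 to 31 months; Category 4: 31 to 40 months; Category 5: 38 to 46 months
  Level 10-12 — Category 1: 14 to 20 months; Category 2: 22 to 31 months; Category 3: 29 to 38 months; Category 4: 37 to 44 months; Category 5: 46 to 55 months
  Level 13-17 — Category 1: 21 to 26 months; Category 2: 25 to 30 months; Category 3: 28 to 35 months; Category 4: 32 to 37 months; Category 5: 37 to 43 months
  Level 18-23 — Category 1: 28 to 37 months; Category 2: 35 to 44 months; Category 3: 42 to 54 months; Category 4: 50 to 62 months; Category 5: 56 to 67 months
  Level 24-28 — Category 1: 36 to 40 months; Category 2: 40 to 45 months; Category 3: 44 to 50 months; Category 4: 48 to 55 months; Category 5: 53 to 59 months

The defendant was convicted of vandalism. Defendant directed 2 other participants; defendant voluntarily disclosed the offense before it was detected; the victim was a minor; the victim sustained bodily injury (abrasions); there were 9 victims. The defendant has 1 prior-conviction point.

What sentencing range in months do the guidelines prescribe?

Base offense level for vandalism: 12.
R1 applies (level before this adjustment is 12 < 23, so +1): 12 + 1 = 13.
R2 applies: 13 + 2 = 15.
R3 applies: 15 − 1 = 14.
R5 applies (level before this adjustment is 14 ≥ 12, so +3): 14 + 3 = 17.
R6 applies: 17 + 2 = 19.
Final offense level: 19.
Criminal history: 1 prior point → Category 1 (0-5).
Level 19 falls in the 18-23 band.
Grid: Level 18-23 × Category 1 = 28-37 months.

28-37 months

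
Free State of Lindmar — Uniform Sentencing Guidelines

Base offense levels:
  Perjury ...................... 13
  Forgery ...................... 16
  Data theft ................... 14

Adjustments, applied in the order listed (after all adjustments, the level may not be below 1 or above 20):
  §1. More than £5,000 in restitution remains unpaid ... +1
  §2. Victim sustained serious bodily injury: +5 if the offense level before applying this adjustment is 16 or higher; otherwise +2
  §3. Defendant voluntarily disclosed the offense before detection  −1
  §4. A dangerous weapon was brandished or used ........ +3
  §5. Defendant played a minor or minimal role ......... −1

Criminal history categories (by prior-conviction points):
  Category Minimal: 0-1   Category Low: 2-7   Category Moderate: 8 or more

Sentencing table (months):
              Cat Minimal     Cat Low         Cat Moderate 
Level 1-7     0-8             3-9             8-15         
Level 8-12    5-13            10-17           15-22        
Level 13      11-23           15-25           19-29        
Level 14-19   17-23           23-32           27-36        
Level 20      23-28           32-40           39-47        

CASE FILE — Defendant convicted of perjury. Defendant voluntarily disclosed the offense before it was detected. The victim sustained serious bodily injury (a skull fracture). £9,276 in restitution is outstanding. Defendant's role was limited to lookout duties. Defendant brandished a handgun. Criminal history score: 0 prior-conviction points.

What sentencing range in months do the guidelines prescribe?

Base offense level for perjury: 13.
§1 applies: 13 + 1 = 14.
§2 applies (level before this adjustment is 14 < 16, so +2): 14 + 2 = 16.
§3 applies: 16 − 1 = 15.
§4 applies: 15 + 3 = 18.
§5 applies: 18 − 1 = 17.
Final offense level: 17.
Criminal history: 0 prior points → Category Minimal (0-1).
Level 17 falls in the 14-19 band.
Grid: Level 14-19 × Category Minimal = 17-23 months.

17-23 months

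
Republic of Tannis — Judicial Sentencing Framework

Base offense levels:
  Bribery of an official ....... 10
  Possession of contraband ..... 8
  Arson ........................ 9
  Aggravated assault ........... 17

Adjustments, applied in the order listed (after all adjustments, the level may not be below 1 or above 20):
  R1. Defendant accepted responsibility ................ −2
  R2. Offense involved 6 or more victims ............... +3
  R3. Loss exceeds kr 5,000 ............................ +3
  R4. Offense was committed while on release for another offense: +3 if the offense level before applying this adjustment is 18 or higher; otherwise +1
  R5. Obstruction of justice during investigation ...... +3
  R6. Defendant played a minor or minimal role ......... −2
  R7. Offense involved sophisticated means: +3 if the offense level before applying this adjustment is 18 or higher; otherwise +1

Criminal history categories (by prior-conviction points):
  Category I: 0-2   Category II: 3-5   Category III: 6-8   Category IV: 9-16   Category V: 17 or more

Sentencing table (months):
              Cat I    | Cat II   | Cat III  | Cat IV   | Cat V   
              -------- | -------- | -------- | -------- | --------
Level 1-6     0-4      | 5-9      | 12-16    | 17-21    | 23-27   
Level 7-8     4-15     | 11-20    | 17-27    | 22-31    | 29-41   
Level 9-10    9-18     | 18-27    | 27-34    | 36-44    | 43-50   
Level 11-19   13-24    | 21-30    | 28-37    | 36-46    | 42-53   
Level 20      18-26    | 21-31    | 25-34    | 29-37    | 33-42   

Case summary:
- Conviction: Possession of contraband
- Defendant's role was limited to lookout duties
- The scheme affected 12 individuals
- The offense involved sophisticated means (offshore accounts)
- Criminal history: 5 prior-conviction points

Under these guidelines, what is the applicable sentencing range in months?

Base offense level for possession of contraband: 8.
R2 applies: 8 + 3 = 11.
R4 does not apply.
R6 applies: 11 − 2 = 9.
R7 applies (level before this adjustment is 9 < 18, so +1): 9 + 1 = 10.
Final offense level: 10.
Criminal history: 5 prior points → Category II (3-5).
Level 10 falls in the 9-10 band.
Grid: Level 9-10 × Category II = 18-27 months.

18-27 months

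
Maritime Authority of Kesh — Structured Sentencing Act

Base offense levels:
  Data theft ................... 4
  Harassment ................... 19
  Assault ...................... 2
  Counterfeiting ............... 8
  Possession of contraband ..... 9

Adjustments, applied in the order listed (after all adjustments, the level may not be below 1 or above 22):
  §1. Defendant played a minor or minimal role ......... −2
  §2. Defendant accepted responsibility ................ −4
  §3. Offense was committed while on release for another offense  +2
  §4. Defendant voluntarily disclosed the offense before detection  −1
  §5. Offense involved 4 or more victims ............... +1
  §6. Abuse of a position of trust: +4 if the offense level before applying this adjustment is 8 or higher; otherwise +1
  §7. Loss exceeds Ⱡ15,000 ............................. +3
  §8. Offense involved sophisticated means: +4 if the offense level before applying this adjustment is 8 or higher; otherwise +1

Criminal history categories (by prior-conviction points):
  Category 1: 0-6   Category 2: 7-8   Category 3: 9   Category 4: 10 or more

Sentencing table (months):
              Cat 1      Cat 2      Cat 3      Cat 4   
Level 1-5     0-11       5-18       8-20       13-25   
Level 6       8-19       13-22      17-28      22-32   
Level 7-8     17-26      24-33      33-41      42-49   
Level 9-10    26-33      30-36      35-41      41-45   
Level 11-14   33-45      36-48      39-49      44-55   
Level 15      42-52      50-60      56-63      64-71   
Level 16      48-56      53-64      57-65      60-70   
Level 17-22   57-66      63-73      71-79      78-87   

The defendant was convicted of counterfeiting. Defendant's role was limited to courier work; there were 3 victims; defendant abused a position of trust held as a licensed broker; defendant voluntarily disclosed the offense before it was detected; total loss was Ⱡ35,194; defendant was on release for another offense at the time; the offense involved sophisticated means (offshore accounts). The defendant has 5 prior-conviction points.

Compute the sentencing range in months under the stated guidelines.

42-52 months

Base offense level for counterfeiting: 8.
§1 applies: 8 − 2 = 6.
§2 does not apply.
§3 applies: 6 + 2 = 8.
§4 applies: 8 − 1 = 7.
§6 applies (level before this adjustment is 7 < 8, so +1): 7 + 1 = 8.
§7 applies: 8 + 3 = 11.
§8 applies (level before this adjustment is 11 ≥ 8, so +4): 11 + 4 = 15.
Final offense level: 15.
Criminal history: 5 prior points → Category 1 (0-6).
Level 15 falls in the 15 band.
Grid: Level 15 × Category 1 = 42-52 months.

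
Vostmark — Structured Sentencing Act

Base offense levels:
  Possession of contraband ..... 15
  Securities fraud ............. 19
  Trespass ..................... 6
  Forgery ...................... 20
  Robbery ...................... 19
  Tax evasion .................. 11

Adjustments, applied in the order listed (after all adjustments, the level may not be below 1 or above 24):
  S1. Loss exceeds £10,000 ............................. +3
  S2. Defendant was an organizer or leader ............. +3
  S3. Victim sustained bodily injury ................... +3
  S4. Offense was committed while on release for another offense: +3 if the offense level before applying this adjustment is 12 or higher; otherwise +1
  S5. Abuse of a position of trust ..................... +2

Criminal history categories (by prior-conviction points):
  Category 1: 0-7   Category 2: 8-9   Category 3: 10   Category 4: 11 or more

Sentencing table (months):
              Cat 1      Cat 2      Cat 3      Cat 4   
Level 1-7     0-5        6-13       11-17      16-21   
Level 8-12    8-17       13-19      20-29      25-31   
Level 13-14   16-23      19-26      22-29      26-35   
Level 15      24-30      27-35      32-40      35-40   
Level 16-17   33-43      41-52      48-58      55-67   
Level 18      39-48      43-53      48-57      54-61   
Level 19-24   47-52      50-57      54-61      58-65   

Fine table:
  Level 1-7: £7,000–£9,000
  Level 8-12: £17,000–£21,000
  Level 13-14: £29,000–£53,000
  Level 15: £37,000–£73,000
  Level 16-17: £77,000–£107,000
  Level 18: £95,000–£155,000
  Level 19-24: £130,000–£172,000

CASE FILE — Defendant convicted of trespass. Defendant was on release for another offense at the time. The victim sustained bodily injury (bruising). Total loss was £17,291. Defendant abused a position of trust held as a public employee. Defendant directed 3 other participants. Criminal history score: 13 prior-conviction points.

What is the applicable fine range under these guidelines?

£130,000–£172,000

Base offense level for trespass: 6.
S1 applies: 6 + 3 = 9.
S2 applies: 9 + 3 = 12.
S3 applies: 12 + 3 = 15.
S4 applies (level before this adjustment is 15 ≥ 12, so +3): 15 + 3 = 18.
S5 applies: 18 + 2 = 20.
Final offense level: 20.
Level 20 falls in the 19-24 band.
Fine table: Level 19-24 → £130,000–£172,000.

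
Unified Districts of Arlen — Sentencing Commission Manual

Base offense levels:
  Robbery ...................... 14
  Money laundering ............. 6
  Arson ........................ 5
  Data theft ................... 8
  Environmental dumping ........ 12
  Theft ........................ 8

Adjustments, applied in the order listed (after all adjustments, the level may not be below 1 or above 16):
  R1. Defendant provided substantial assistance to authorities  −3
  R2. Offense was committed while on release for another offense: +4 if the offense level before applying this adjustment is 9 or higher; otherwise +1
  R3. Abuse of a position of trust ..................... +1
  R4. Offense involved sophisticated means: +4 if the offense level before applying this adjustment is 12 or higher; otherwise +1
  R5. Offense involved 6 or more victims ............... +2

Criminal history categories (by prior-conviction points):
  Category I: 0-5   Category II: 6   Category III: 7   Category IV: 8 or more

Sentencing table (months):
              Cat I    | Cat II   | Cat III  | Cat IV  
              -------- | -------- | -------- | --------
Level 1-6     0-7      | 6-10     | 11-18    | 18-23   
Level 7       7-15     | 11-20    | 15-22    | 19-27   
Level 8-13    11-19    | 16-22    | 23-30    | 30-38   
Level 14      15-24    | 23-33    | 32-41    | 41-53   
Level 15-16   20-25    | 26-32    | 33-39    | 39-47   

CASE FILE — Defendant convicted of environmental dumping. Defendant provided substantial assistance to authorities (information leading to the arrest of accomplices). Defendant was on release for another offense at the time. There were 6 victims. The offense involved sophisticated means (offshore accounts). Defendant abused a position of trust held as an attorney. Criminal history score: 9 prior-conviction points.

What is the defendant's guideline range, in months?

39-47 months

Base offense level for environmental dumping: 12.
R1 applies: 12 − 3 = 9.
R2 applies (level before this adjustment is 9 ≥ 9, so +4): 9 + 4 = 13.
R3 applies: 13 + 1 = 14.
R4 applies (level before this adjustment is 14 ≥ 12, so +4): 14 + 4 = 18.
R5 applies: 18 + 2 = 20.
Level 20 exceeds the maximum of 16; capped at 16.
Final offense level: 16.
Criminal history: 9 prior points → Category IV (8+).
Level 16 falls in the 15-16 band.
Grid: Level 15-16 × Category IV = 39-47 months.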